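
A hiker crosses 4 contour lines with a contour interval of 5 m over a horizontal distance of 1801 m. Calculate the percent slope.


elevation change = 4 * 5 = 20 m
slope = 20 / 1801 * 100 = 1.1%

1.1%


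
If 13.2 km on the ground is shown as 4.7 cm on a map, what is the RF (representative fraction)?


ground = 13.2 km = 1320000 cm; RF denominator = ground / map = 1320000 / 4.7 ≈ 280851; RF = 1:280851

1:280851


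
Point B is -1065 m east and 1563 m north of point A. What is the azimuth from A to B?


az = atan2(-1065, 1563) = -34.3 deg
adjusted to 0-360: 325.7 degrees

325.7 degrees


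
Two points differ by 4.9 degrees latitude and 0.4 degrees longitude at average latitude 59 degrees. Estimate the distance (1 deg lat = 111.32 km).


dlat_km = 4.9 * 111.32 = 545.468
dlon_km = 0.4 * 111.32 * cos(59) ≈ 22.934
dist = sqrt(545.468^2 + 22.934^2) ≈ 545.9 km

545.9 km


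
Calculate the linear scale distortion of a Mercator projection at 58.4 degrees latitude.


SF = 1 / cos(58.4) = 1 / 0.523986 = 1.908

1.908


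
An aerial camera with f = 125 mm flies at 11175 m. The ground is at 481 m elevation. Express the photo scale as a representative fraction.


scale = f / (H - h) = 125 mm / 10694 m = 125 / 10694000 = 1:85552

1:85552


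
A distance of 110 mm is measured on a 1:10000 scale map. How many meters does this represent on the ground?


ground = 110 mm * 10000 / 1000 = 1100.0 m

1100.0 m


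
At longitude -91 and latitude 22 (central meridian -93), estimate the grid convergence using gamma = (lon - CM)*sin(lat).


gamma = (-91 - -93) * sin(22) = 2 * 0.374607 = 0.749 degrees

0.749 degrees


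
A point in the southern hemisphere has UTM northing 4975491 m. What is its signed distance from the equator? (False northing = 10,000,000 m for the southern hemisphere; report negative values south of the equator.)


For southern: actual = 4975491 - 10000000 = -5024509 m

-5024509 m


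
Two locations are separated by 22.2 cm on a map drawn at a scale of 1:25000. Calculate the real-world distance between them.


ground = 22.2 cm * 25000 / 100 = 5550.0 m = 5.55 km

5.55 km


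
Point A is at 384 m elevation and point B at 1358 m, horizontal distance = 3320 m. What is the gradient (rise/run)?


gradient = (1358 - 384) / 3320 = 974 / 3320 = 0.2934

0.2934


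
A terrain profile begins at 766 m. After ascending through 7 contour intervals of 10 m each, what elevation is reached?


elevation = 766 + 7 * 10 = 836 m

836 m


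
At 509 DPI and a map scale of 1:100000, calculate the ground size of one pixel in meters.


pixel_cm = 2.54 / 509 ≈ 0.00499 cm
ground = pixel_cm * 100000 / 100 = 2.54 * 100000 / (509 * 100) = 254000 / 50900 ≈ 4.99 m

4.99 m


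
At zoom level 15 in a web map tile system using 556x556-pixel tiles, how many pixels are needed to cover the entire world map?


tiles per axis = 2^15 = 32768
total tiles = 32768^2 = 1073741824
pixels per axis = 32768 * 556 = 18219008
total pixels = 18219008^2 = 331932252504064

331932252504064 pixels


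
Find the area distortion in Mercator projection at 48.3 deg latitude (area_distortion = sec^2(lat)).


area_distortion = 1/cos^2(48.3) = 2.26

2.26


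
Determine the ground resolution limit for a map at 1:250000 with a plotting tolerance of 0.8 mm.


ground = 0.8 mm * 250000 / 1000 = 200.0 m

200.0 m


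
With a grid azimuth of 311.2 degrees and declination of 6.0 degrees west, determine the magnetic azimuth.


magnetic azimuth = grid azimuth - declination (east +ve)
mag_az = 311.2 - -6.0 = 317.2 degrees

317.2 degrees


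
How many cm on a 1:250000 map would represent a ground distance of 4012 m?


map_cm = 4012 * 100 / 250000 = 1.6048 cm ≈ 1.6 cm

1.6 cm


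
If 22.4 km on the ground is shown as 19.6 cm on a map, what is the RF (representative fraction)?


ground = 22.4 km = 2240000 cm; RF denominator = ground / map = 2240000 / 19.6 ≈ 114286; RF = 1:114286

1:114286


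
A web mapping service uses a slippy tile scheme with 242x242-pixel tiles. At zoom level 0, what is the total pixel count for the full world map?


tiles per axis = 2^0 = 1
total tiles = 1^2 = 1
pixels per axis = 1 * 242 = 242
total pixels = 242^2 = 58564

58564 pixels


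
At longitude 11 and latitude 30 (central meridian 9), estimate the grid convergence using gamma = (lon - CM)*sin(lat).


gamma = (11 - 9) * sin(30) = 2 * 0.5 = 1.0 degrees

1.0 degrees


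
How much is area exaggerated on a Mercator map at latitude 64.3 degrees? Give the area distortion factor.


area_distortion = 1/cos^2(64.3) = 5.317

5.317


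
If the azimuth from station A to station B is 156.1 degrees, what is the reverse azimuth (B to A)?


back azimuth = (156.1 + 180) mod 360 = 336.1 degrees

336.1 degrees


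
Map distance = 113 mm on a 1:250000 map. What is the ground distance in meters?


ground = 113 mm * 250000 / 1000 = 28250.0 m

28250.0 m


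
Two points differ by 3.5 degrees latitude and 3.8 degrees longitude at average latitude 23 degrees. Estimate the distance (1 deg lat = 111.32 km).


dlat_km = 3.5 * 111.32 = 389.62
dlon_km = 3.8 * 111.32 * cos(23) ≈ 389.388
dist = sqrt(389.62^2 + 389.388^2) ≈ 550.8 km

550.8 km


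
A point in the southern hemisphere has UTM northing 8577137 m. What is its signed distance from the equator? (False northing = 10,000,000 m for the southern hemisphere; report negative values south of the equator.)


For southern: actual = 8577137 - 10000000 = -1422863 m

-1422863 m


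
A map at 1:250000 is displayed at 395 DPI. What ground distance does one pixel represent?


pixel_cm = 2.54 / 395 ≈ 0.00643 cm
ground = pixel_cm * 250000 / 100 = 2.54 * 250000 / (395 * 100) = 635000 / 39500 ≈ 16.08 m

16.08 m


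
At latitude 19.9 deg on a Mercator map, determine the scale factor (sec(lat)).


SF = 1 / cos(19.9) = 1 / 0.940288 = 1.064

1.064


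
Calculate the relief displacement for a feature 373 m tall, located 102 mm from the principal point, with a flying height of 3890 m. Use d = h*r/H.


d = h * r / H = 373 * 102 / 3890 = 9.78 mm

9.78 mm


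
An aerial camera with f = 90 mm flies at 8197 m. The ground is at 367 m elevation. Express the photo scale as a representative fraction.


scale = f / (H - h) = 90 mm / 7830 m = 90 / 7830000 = 1:87000

1:87000


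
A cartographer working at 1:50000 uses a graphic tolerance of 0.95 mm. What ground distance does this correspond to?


ground = 0.95 mm * 50000 / 1000 = 47.5 m

47.5 m


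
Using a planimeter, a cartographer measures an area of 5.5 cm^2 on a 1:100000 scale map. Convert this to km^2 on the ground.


ground_area = 5.5 * (100000/100)^2 = 5500000.0 m^2 = 5.5 km^2

5.5 km^2


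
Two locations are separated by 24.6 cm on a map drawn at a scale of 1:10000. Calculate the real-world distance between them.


ground = 24.6 cm * 10000 / 100 = 2460.0 m = 2.46 km

2.46 km


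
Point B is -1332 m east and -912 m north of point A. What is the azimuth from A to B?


az = atan2(-1332, -912) = -124.4 deg
adjusted to 0-360: 235.6 degrees

235.6 degrees


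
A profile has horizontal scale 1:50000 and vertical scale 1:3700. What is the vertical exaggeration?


VE = horizontal_scale / vertical_scale = 50000 / 3700 ≈ 13.5

13.5x


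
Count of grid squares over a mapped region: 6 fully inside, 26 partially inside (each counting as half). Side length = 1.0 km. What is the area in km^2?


effective squares = 6 + 26 * 0.5 = 19.0
area = 19.0 * 1.0 = 19.0 km^2

19.0 km^2


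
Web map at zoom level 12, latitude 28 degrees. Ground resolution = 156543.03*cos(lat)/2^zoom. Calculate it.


res = 156543.03 * cos(28) / 2^12 = 156543.03 * 0.88294759 / 4096 = 33.74 m/pixel

33.74 m/pixel


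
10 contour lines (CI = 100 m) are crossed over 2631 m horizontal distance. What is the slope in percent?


elevation change = 10 * 100 = 1000 m
slope = 1000 / 2631 * 100 = 38.0%

38.0%


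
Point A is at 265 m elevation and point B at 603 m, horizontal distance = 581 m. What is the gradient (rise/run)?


gradient = (603 - 265) / 581 = 338 / 581 = 0.5818

0.5818


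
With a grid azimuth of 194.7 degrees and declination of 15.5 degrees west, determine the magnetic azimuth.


magnetic azimuth = grid azimuth - declination (east +ve)
mag_az = 194.7 - -15.5 = 210.2 degrees

210.2 degrees


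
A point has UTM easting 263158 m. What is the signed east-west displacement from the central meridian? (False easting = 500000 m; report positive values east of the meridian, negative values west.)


displacement = 263158 - 500000 = -236842 m

-236842 m


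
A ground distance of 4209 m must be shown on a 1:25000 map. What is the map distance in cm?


map_cm = 4209 * 100 / 25000 = 16.836 cm ≈ 16.84 cm

16.84 cm


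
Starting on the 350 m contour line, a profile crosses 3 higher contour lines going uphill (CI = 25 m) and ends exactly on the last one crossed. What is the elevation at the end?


elevation = 350 + 3 * 25 = 425 m

425 m


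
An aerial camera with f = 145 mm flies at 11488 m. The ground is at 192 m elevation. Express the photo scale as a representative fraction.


scale = f / (H - h) = 145 mm / 11296 m = 145 / 11296000 = 1:77903

1:77903


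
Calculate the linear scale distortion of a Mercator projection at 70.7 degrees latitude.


SF = 1 / cos(70.7) = 1 / 0.330514 = 3.026

3.026


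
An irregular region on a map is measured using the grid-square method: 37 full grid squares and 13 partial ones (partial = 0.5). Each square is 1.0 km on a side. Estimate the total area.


effective squares = 37 + 13 * 0.5 = 43.5
area = 43.5 * 1.0 = 43.5 km^2

43.5 km^2


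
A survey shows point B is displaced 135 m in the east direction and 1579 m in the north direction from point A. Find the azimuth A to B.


az = atan2(135, 1579) = 4.9 deg
adjusted to 0-360: 4.9 degrees

4.9 degrees


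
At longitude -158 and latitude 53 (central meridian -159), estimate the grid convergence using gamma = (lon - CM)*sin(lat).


gamma = (-158 - -159) * sin(53) = 1 * 0.798636 = 0.799 degrees

0.799 degrees


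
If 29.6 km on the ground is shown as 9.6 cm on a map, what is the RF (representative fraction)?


ground = 29.6 km = 2960000 cm; RF denominator = ground / map = 2960000 / 9.6 ≈ 308333; RF = 1:308333

1:308333


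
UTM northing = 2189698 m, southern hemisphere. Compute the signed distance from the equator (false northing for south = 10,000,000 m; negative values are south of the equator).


For southern: actual = 2189698 - 10000000 = -7810302 m

-7810302 m


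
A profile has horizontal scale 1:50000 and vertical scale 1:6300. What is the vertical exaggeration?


VE = horizontal_scale / vertical_scale = 50000 / 6300 ≈ 7.9

7.9x


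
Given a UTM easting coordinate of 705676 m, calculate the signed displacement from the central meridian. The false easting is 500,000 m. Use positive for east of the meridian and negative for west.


displacement = 705676 - 500000 = 205676 m

205676 m


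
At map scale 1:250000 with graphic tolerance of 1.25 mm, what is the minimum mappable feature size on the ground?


ground = 1.25 mm * 250000 / 1000 = 312.5 m

312.5 m


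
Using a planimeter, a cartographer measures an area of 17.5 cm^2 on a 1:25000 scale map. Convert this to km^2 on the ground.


ground_area = 17.5 * (25000/100)^2 = 1093750.0 m^2 = 1.09375 km^2 ≈ 1.094 km^2

1.094 km^2


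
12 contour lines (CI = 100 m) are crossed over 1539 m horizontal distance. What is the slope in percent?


elevation change = 12 * 100 = 1200 m
slope = 1200 / 1539 * 100 = 78.0%

78.0%


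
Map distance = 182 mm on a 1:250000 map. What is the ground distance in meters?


ground = 182 mm * 250000 / 1000 = 45500.0 m

45500.0 m


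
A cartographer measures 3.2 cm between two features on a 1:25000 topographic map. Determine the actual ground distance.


ground = 3.2 cm * 25000 / 100 = 800.0 m

800.0 m


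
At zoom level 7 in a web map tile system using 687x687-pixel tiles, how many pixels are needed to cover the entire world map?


tiles per axis = 2^7 = 128
total tiles = 128^2 = 16384
pixels per axis = 128 * 687 = 87936
total pixels = 87936^2 = 7732740096

7732740096 pixels


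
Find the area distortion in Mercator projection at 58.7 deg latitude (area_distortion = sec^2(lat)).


area_distortion = 1/cos^2(58.7) = 3.705

3.705


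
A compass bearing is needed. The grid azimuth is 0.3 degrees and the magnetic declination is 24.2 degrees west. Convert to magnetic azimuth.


magnetic azimuth = grid azimuth - declination (east +ve)
mag_az = 0.3 - -24.2 = 24.5 degrees

24.5 degrees


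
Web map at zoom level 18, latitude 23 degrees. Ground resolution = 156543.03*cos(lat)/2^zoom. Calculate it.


res = 156543.03 * cos(23) / 2^18 = 156543.03 * 0.92050485 / 262144 = 0.55 m/pixel

0.55 m/pixel


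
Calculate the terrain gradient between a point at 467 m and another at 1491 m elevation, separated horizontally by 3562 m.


gradient = (1491 - 467) / 3562 = 1024 / 3562 = 0.2875

0.2875


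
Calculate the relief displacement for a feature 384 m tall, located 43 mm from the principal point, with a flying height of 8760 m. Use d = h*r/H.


d = h * r / H = 384 * 43 / 8760 = 1.88 mm

1.88 mm


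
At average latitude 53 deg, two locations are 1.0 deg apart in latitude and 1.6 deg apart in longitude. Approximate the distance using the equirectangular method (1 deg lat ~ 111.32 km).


dlat_km = 1.0 * 111.32 = 111.32
dlon_km = 1.6 * 111.32 * cos(53) ≈ 107.19
dist = sqrt(111.32^2 + 107.19^2) ≈ 154.5 km

154.5 km


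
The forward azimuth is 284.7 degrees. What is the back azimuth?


back azimuth = (284.7 + 180) mod 360 = 104.7 degrees

104.7 degrees


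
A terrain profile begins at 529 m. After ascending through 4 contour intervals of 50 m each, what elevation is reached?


elevation = 529 + 4 * 50 = 729 m

729 m


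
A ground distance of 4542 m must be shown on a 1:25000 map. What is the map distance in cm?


map_cm = 4542 * 100 / 25000 = 18.168 cm ≈ 18.17 cm

18.17 cm


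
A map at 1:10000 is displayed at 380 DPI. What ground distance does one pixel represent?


pixel_cm = 2.54 / 380 ≈ 0.006684 cm
ground = pixel_cm * 10000 / 100 = 2.54 * 10000 / (380 * 100) = 25400 / 38000 ≈ 0.67 m

0.67 m


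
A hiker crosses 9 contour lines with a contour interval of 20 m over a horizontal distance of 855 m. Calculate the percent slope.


elevation change = 9 * 20 = 180 m
slope = 180 / 855 * 100 = 21.1%

21.1%


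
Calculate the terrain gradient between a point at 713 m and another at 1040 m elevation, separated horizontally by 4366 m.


gradient = (1040 - 713) / 4366 = 327 / 4366 = 0.0749

0.0749


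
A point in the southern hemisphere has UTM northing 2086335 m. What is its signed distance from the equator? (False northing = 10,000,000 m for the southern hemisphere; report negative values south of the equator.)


For southern: actual = 2086335 - 10000000 = -7913665 m

-7913665 m


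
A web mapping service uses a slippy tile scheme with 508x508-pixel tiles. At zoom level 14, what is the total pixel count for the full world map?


tiles per axis = 2^14 = 16384
total tiles = 16384^2 = 268435456
pixels per axis = 16384 * 508 = 8323072
total pixels = 8323072^2 = 69273527517184

69273527517184 pixels


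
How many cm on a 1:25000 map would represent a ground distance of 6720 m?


map_cm = 6720 * 100 / 25000 = 26.88 cm

26.88 cm


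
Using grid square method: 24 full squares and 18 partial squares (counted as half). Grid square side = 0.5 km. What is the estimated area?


effective squares = 24 + 18 * 0.5 = 33.0
area = 33.0 * 0.25 = 8.25 km^2

8.25 km^2


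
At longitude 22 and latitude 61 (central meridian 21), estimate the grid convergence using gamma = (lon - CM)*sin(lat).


gamma = (22 - 21) * sin(61) = 1 * 0.87462 = 0.875 degrees

0.875 degrees


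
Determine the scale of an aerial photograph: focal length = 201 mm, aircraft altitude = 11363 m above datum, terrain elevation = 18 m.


scale = f / (H - h) = 201 mm / 11345 m = 201 / 11345000 = 1:56443

1:56443


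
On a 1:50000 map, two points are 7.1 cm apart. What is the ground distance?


ground = 7.1 cm * 50000 / 100 = 3550.0 m = 3.55 km

3.55 km


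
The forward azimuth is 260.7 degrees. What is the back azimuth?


back azimuth = (260.7 + 180) mod 360 = 80.7 degrees

80.7 degrees


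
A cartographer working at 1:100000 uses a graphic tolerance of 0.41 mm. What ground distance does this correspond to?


ground = 0.41 mm * 100000 / 1000 = 41.0 m

41.0 m


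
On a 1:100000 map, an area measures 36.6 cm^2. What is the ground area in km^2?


ground_area = 36.6 * (100000/100)^2 = 36600000.0 m^2 = 36.6 km^2

36.6 km^2


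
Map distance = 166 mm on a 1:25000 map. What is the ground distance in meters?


ground = 166 mm * 25000 / 1000 = 4150.0 m

4150.0 m


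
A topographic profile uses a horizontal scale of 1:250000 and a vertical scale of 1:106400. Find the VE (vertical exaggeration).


VE = horizontal_scale / vertical_scale = 250000 / 106400 ≈ 2.3

2.3x


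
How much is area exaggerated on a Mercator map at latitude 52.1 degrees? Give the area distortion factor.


area_distortion = 1/cos^2(52.1) = 2.65

2.65


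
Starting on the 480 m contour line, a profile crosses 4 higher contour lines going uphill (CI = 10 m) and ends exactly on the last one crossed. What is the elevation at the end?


elevation = 480 + 4 * 10 = 520 m

520 m


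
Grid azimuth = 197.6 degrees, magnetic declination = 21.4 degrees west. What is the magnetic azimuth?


magnetic azimuth = grid azimuth - declination (east +ve)
mag_az = 197.6 - -21.4 = 219.0 degrees

219.0 degrees


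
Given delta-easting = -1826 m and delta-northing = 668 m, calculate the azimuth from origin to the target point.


az = atan2(-1826, 668) = -69.9 deg
adjusted to 0-360: 290.1 degrees

290.1 degrees


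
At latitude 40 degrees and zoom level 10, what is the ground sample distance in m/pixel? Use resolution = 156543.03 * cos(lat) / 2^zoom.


res = 156543.03 * cos(40) / 2^10 = 156543.03 * 0.76604444 / 1024 = 117.11 m/pixel

117.11 m/pixel


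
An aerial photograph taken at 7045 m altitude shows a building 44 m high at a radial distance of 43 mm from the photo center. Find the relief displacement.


d = h * r / H = 44 * 43 / 7045 = 0.27 mm

0.27 mm


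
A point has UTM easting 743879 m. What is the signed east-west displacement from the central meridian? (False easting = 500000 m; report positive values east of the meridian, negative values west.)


displacement = 743879 - 500000 = 243879 m

243879 m


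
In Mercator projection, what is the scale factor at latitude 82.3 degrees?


SF = 1 / cos(82.3) = 1 / 0.133986 = 7.463

7.463


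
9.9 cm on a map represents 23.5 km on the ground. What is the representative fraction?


ground = 23.5 km = 2350000 cm; RF denominator = ground / map = 2350000 / 9.9 ≈ 237374; RF = 1:237374

1:237374


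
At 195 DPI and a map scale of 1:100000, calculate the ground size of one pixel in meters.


pixel_cm = 2.54 / 195 ≈ 0.013026 cm
ground = pixel_cm * 100000 / 100 = 2.54 * 100000 / (195 * 100) = 254000 / 19500 ≈ 13.03 m

13.03 m


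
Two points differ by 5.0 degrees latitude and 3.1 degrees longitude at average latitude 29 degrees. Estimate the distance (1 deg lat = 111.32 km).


dlat_km = 5.0 * 111.32 = 556.6
dlon_km = 3.1 * 111.32 * cos(29) ≈ 301.824
dist = sqrt(556.6^2 + 301.824^2) ≈ 633.2 km

633.2 km


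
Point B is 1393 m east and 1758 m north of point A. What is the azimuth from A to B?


az = atan2(1393, 1758) = 38.4 deg
adjusted to 0-360: 38.4 degrees

38.4 degrees


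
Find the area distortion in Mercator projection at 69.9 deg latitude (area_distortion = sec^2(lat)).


area_distortion = 1/cos^2(69.9) = 8.467

8.467


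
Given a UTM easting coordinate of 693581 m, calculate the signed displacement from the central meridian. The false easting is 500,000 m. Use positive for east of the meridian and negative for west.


displacement = 693581 - 500000 = 193581 m

193581 m


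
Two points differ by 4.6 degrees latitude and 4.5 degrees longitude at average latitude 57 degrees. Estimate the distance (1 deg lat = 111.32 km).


dlat_km = 4.6 * 111.32 = 512.072
dlon_km = 4.5 * 111.32 * cos(57) ≈ 272.831
dist = sqrt(512.072^2 + 272.831^2) ≈ 580.2 km

580.2 km


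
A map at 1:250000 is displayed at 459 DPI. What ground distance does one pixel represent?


pixel_cm = 2.54 / 459 ≈ 0.005534 cm
ground = pixel_cm * 250000 / 100 = 2.54 * 250000 / (459 * 100) = 635000 / 45900 ≈ 13.83 m

13.83 m


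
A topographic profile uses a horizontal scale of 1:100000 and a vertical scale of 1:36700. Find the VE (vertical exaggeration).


VE = horizontal_scale / vertical_scale = 100000 / 36700 ≈ 2.7

2.7x


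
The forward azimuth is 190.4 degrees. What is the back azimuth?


back azimuth = (190.4 + 180) mod 360 = 10.4 degrees

10.4 degrees


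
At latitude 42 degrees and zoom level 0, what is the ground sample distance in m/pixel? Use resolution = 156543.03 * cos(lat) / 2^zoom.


res = 156543.03 * cos(42) / 2^0 = 156543.03 * 0.74314483 / 1 = 116334.14 m/pixel

116334.14 m/pixel


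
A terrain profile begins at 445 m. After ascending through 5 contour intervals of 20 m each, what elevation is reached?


elevation = 445 + 5 * 20 = 545 m

545 m


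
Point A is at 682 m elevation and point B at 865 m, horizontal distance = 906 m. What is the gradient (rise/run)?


gradient = (865 - 682) / 906 = 183 / 906 = 0.202

0.202


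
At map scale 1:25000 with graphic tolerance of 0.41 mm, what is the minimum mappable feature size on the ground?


ground = 0.41 mm * 25000 / 1000 = 10.25 m

10.25 m


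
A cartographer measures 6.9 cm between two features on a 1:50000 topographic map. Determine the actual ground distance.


ground = 6.9 cm * 50000 / 100 = 3450.0 m = 3.45 km

3.45 km


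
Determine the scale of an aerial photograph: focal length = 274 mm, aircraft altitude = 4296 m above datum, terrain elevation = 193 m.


scale = f / (H - h) = 274 mm / 4103 m = 274 / 4103000 = 1:14974

1:14974


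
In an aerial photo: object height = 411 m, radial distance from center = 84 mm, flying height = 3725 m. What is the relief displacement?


d = h * r / H = 411 * 84 / 3725 = 9.27 mm

9.27 mm


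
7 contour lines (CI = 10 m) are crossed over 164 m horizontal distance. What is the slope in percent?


elevation change = 7 * 10 = 70 m
slope = 70 / 164 * 100 = 42.7%

42.7%


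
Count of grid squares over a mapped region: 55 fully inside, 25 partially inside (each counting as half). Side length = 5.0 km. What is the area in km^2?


effective squares = 55 + 25 * 0.5 = 67.5
area = 67.5 * 25.0 = 1687.5 km^2

1687.5 km^2


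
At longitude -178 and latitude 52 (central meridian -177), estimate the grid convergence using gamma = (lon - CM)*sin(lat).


gamma = (-178 - -177) * sin(52) = -1 * 0.788011 = -0.788 degrees

-0.788 degrees


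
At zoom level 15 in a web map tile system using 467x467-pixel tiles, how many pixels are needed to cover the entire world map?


tiles per axis = 2^15 = 32768
total tiles = 32768^2 = 1073741824
pixels per axis = 32768 * 467 = 15302656
total pixels = 15302656^2 = 234171280654336

234171280654336 pixels


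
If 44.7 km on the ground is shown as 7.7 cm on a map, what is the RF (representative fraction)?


ground = 44.7 km = 4470000 cm; RF denominator = ground / map = 4470000 / 7.7 ≈ 580519; RF = 1:580519

1:580519


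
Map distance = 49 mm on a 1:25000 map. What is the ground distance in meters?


ground = 49 mm * 25000 / 1000 = 1225.0 m

1225.0 m


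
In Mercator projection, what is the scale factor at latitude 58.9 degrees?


SF = 1 / cos(58.9) = 1 / 0.516533 = 1.936

1.936


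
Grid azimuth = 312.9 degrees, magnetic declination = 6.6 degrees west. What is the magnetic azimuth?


magnetic azimuth = grid azimuth - declination (east +ve)
mag_az = 312.9 - -6.6 = 319.5 degrees

319.5 degrees


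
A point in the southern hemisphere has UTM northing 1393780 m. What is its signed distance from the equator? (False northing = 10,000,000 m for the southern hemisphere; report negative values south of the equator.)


For southern: actual = 1393780 - 10000000 = -8606220 m

-8606220 m


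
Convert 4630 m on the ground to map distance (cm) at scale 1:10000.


map_cm = 4630 * 100 / 10000 = 46.3 cm

46.3 cm


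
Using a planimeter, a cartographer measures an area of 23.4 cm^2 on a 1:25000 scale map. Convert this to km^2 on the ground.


ground_area = 23.4 * (25000/100)^2 = 1462500.0 m^2 = 1.4625 km^2 ≈ 1.463 km^2

1.463 km^2


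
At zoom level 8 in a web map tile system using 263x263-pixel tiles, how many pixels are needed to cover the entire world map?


tiles per axis = 2^8 = 256
total tiles = 256^2 = 65536
pixels per axis = 256 * 263 = 67328
total pixels = 67328^2 = 4533059584

4533059584 pixels


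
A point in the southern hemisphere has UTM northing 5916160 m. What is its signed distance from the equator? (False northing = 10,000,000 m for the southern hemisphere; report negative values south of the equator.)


For southern: actual = 5916160 - 10000000 = -4083840 m

-4083840 m


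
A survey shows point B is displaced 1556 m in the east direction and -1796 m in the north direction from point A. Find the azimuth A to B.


az = atan2(1556, -1796) = 139.1 deg
adjusted to 0-360: 139.1 degrees

139.1 degrees


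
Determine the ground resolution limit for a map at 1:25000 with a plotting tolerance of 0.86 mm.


ground = 0.86 mm * 25000 / 1000 = 21.5 m

21.5 m


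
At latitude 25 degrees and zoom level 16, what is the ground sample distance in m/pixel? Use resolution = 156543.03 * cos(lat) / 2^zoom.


res = 156543.03 * cos(25) / 2^16 = 156543.03 * 0.90630779 / 65536 = 2.16 m/pixel

2.16 m/pixel


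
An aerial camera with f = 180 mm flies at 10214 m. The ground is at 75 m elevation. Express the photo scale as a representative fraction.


scale = f / (H - h) = 180 mm / 10139 m = 180 / 10139000 = 1:56328

1:56328


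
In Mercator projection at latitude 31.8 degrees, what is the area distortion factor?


area_distortion = 1/cos^2(31.8) = 1.384

1.384


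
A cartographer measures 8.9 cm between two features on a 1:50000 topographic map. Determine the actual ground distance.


ground = 8.9 cm * 50000 / 100 = 4450.0 m = 4.45 km

4.45 km


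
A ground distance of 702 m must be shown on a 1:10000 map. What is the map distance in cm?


map_cm = 702 * 100 / 10000 = 7.02 cm

7.02 cm


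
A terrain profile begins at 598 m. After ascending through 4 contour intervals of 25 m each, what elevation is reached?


elevation = 598 + 4 * 25 = 698 m

698 m


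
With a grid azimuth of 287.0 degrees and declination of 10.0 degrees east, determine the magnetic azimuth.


magnetic azimuth = grid azimuth - declination (east +ve)
mag_az = 287.0 - 10.0 = 277.0 degrees

277.0 degrees


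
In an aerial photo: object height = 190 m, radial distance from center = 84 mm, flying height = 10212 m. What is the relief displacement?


d = h * r / H = 190 * 84 / 10212 = 1.56 mm

1.56 mm


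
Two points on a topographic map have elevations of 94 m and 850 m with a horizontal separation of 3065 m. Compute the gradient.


gradient = (850 - 94) / 3065 = 756 / 3065 = 0.2467

0.2467


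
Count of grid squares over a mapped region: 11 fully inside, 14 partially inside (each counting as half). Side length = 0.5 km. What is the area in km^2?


effective squares = 11 + 14 * 0.5 = 18.0
area = 18.0 * 0.25 = 4.5 km^2

4.5 km^2


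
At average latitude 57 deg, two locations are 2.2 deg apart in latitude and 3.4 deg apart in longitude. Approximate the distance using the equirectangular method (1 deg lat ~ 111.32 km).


dlat_km = 2.2 * 111.32 = 244.904
dlon_km = 3.4 * 111.32 * cos(57) ≈ 206.139
dist = sqrt(244.904^2 + 206.139^2) ≈ 320.1 km

320.1 km


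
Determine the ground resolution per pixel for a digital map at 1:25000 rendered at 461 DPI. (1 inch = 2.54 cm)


pixel_cm = 2.54 / 461 ≈ 0.00551 cm
ground = pixel_cm * 25000 / 100 = 2.54 * 25000 / (461 * 100) = 63500 / 46100 ≈ 1.38 m

1.38 m


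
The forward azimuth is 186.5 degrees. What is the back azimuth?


back azimuth = (186.5 + 180) mod 360 = 6.5 degrees

6.5 degrees


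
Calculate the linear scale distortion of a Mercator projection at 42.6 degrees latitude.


SF = 1 / cos(42.6) = 1 / 0.736097 = 1.359

1.359


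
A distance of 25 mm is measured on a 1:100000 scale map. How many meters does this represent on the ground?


ground = 25 mm * 100000 / 1000 = 2500.0 m

2500.0 m


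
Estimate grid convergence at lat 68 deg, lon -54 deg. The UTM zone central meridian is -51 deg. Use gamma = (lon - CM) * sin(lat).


gamma = (-54 - -51) * sin(68) = -3 * 0.927184 = -2.782 degrees

-2.782 degrees


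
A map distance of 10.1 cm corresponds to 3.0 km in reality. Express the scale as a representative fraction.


ground = 3.0 km = 300000 cm; RF denominator = ground / map = 300000 / 10.1 ≈ 29703; RF = 1:29703

1:29703


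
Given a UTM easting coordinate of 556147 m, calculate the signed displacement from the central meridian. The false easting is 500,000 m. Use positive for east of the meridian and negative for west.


displacement = 556147 - 500000 = 56147 m

56147 m


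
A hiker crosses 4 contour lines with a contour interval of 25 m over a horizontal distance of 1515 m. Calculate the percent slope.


elevation change = 4 * 25 = 100 m
slope = 100 / 1515 * 100 = 6.6%

6.6%


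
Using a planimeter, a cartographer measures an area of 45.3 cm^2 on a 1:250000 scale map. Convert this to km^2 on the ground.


ground_area = 45.3 * (250000/100)^2 = 283125000.0 m^2 = 283.125 km^2

283.125 km^2


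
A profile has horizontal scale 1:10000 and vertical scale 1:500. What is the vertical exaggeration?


VE = horizontal_scale / vertical_scale = 10000 / 500 = 20.0

20.0x


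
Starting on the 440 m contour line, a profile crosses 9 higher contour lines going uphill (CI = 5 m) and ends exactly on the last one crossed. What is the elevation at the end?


elevation = 440 + 9 * 5 = 485 m

485 m


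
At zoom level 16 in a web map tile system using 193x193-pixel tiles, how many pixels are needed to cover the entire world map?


tiles per axis = 2^16 = 65536
total tiles = 65536^2 = 4294967296
pixels per axis = 65536 * 193 = 12648448
total pixels = 12648448^2 = 159983236808704

159983236808704 pixels


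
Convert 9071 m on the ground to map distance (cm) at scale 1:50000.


map_cm = 9071 * 100 / 50000 = 18.142 cm ≈ 18.14 cm

18.14 cm


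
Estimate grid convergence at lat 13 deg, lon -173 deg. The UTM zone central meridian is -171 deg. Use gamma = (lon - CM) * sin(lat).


gamma = (-173 - -171) * sin(13) = -2 * 0.224951 = -0.45 degrees

-0.45 degrees


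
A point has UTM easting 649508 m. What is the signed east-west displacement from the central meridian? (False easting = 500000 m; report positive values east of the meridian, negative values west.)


displacement = 649508 - 500000 = 149508 m

149508 m


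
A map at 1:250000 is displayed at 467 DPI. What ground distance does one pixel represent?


pixel_cm = 2.54 / 467 ≈ 0.005439 cm
ground = pixel_cm * 250000 / 100 = 2.54 * 250000 / (467 * 100) = 635000 / 46700 ≈ 13.6 m

13.6 m


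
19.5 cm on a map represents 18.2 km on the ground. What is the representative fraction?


ground = 18.2 km = 1820000 cm; RF denominator = ground / map = 1820000 / 19.5 ≈ 93333; RF = 1:93333

1:93333


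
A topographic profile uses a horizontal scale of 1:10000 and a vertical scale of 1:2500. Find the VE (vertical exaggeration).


VE = horizontal_scale / vertical_scale = 10000 / 2500 = 4.0

4.0x


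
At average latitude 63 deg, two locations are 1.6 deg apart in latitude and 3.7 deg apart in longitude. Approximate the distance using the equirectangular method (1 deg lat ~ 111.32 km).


dlat_km = 1.6 * 111.32 = 178.112
dlon_km = 3.7 * 111.32 * cos(63) ≈ 186.991
dist = sqrt(178.112^2 + 186.991^2) ≈ 258.2 km

258.2 km


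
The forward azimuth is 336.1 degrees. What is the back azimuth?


back azimuth = (336.1 + 180) mod 360 = 156.1 degrees

156.1 degrees


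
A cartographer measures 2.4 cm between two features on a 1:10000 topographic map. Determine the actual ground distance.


ground = 2.4 cm * 10000 / 100 = 240.0 m

240.0 m


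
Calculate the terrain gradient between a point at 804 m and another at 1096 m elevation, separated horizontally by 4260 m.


gradient = (1096 - 804) / 4260 = 292 / 4260 = 0.0685

0.0685


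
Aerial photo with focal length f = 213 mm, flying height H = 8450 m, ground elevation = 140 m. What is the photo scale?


scale = f / (H - h) = 213 mm / 8310 m = 213 / 8310000 = 1:39014

1:39014


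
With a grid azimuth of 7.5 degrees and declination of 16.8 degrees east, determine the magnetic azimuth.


magnetic azimuth = grid azimuth - declination (east +ve)
mag_az = 7.5 - 16.8 = 350.7 degrees

350.7 degrees


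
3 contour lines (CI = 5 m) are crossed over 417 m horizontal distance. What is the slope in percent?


elevation change = 3 * 5 = 15 m
slope = 15 / 417 * 100 = 3.6%

3.6%


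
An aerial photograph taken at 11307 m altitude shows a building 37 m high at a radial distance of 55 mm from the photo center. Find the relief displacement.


d = h * r / H = 37 * 55 / 11307 = 0.18 mm

0.18 mm


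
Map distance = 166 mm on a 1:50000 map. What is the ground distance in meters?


ground = 166 mm * 50000 / 1000 = 8300.0 m

8300.0 m


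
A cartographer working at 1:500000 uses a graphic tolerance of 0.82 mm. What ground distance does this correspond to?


ground = 0.82 mm * 500000 / 1000 = 410.0 m

410.0 m


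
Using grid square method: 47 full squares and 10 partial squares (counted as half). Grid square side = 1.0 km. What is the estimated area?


effective squares = 47 + 10 * 0.5 = 52.0
area = 52.0 * 1.0 = 52.0 km^2

52.0 km^2


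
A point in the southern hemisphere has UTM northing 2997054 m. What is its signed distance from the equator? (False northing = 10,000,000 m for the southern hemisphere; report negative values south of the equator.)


For southern: actual = 2997054 - 10000000 = -7002946 m

-7002946 m


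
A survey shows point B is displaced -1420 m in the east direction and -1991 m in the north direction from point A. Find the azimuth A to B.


az = atan2(-1420, -1991) = -144.5 deg
adjusted to 0-360: 215.5 degrees

215.5 degrees


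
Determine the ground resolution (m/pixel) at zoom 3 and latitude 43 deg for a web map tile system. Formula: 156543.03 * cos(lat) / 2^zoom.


res = 156543.03 * cos(43) / 2^3 = 156543.03 * 0.7313537 / 8 = 14311.04 m/pixel

14311.04 m/pixel


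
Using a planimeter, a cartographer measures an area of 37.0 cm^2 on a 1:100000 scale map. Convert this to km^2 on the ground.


ground_area = 37.0 * (100000/100)^2 = 37000000.0 m^2 = 37.0 km^2

37.0 km^2


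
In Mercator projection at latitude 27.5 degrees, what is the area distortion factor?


area_distortion = 1/cos^2(27.5) = 1.271

1.271


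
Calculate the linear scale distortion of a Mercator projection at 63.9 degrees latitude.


SF = 1 / cos(63.9) = 1 / 0.439939 = 2.273

2.273


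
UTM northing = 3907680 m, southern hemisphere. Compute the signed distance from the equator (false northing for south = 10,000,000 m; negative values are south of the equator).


For southern: actual = 3907680 - 10000000 = -6092320 m

-6092320 m


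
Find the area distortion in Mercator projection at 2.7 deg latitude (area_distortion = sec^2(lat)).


area_distortion = 1/cos^2(2.7) = 1.002

1.002


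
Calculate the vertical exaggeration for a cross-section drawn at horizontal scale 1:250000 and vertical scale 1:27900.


VE = horizontal_scale / vertical_scale = 250000 / 27900 ≈ 9.0

9.0x


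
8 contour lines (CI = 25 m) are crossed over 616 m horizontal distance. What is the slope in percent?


elevation change = 8 * 25 = 200 m
slope = 200 / 616 * 100 = 32.5%

32.5%


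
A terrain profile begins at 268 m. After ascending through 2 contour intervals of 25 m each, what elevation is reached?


elevation = 268 + 2 * 25 = 318 m

318 m


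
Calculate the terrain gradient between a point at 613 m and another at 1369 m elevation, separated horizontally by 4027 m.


gradient = (1369 - 613) / 4027 = 756 / 4027 = 0.1877

0.1877


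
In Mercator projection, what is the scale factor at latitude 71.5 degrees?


SF = 1 / cos(71.5) = 1 / 0.317305 = 3.152

3.152


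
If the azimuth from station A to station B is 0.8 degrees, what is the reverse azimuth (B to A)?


back azimuth = (0.8 + 180) mod 360 = 180.8 degrees

180.8 degrees


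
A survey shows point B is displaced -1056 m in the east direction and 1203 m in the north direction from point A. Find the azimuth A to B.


az = atan2(-1056, 1203) = -41.3 deg
adjusted to 0-360: 318.7 degrees

318.7 degrees


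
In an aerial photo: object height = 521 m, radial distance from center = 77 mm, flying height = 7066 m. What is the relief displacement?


d = h * r / H = 521 * 77 / 7066 = 5.68 mm

5.68 mm


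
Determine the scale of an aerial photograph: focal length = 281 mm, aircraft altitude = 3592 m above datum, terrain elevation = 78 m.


scale = f / (H - h) = 281 mm / 3514 m = 281 / 3514000 = 1:12505

1:12505


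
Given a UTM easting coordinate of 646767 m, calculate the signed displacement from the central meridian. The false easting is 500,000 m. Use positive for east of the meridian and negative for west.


displacement = 646767 - 500000 = 146767 m

146767 m


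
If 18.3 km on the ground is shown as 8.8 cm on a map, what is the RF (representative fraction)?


ground = 18.3 km = 1830000 cm; RF denominator = ground / map = 1830000 / 8.8 ≈ 207955; RF = 1:207955

1:207955


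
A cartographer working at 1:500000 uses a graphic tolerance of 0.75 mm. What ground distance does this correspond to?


ground = 0.75 mm * 500000 / 1000 = 375.0 m

375.0 m


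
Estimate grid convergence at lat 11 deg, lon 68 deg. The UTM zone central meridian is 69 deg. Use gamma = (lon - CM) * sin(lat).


gamma = (68 - 69) * sin(11) = -1 * 0.190809 = -0.191 degrees

-0.191 degrees


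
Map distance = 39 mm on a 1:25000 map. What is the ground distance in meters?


ground = 39 mm * 25000 / 1000 = 975.0 m

975.0 m


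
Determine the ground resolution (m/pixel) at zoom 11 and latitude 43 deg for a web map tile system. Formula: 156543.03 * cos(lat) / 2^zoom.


res = 156543.03 * cos(43) / 2^11 = 156543.03 * 0.7313537 / 2048 = 55.9 m/pixel

55.9 m/pixel


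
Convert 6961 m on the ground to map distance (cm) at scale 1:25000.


map_cm = 6961 * 100 / 25000 = 27.844 cm ≈ 27.84 cm

27.84 cm


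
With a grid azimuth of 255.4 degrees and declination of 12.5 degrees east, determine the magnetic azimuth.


magnetic azimuth = grid azimuth - declination (east +ve)
mag_az = 255.4 - 12.5 = 242.9 degrees

242.9 degrees


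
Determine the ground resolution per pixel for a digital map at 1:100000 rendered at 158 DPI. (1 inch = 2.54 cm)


pixel_cm = 2.54 / 158 ≈ 0.016076 cm
ground = pixel_cm * 100000 / 100 = 2.54 * 100000 / (158 * 100) = 254000 / 15800 ≈ 16.08 m

16.08 m
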